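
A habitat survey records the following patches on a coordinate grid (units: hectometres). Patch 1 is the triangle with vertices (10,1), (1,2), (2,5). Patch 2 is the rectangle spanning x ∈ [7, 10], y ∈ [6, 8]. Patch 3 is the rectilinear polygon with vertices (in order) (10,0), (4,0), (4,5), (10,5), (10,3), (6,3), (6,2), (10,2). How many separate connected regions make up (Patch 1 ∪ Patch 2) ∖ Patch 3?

3

(Patch 1 ∪ Patch 2) ∖ Patch 3 splits into 3 disjoint pieces (area 7, area 1, area 6).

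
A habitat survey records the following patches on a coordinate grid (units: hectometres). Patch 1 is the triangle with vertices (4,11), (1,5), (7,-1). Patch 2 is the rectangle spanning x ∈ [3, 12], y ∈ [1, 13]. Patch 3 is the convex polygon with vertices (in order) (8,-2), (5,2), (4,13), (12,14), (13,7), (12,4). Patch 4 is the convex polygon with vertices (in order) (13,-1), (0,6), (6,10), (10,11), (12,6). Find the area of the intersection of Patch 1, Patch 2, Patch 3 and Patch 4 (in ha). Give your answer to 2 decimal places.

3.61

The intersection is the polygon with vertices (4.371,8.914), (4.5,9), (6.067,2.733), (4.875,3.375).
By the shoelace formula its area is 3.61.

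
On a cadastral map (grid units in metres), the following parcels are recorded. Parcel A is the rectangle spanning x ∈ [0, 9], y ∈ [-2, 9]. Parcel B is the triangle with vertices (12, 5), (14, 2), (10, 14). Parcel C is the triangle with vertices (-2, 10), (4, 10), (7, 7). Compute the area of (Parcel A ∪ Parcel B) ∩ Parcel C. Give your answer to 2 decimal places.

4.00

The region (Parcel A ∪ Parcel B) ∩ Parcel C is the polygon with vertices (5,9), (7,7), (1,9).
By the shoelace formula its area is 4.00.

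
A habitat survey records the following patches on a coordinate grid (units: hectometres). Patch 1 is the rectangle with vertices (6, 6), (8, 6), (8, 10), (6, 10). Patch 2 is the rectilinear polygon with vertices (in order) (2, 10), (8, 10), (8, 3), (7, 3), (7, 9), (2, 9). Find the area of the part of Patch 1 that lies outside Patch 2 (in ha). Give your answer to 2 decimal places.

|Patch 1| = 8, |Patch 1∩Patch 2| = 5.
|Patch 1 ∖ Patch 2| = |Patch 1| − |Patch 1∩Patch 2| = 8 − 5 = 3.00.

3.00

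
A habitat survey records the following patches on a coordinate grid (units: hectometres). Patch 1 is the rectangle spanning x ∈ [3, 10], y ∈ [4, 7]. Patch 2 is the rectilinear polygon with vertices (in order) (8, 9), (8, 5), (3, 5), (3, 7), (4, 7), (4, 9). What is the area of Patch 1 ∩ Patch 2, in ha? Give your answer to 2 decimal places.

10.00

The intersection is the polygon with vertices (8,7), (8,5), (3,5), (3,7), (4,7).
By the shoelace formula its area is 10.00.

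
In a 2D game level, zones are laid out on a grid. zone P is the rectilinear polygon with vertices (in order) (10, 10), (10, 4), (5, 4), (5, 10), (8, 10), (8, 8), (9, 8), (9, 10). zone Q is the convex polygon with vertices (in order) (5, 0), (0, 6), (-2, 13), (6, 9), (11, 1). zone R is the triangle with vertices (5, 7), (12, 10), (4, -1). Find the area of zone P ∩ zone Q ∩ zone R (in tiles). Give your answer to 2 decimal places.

9.60

The intersection is the polygon with vertices (5,7), (6.775,7.761), (8.437,5.101), (7.636,4), (5,4).
By the shoelace formula its area is 9.60.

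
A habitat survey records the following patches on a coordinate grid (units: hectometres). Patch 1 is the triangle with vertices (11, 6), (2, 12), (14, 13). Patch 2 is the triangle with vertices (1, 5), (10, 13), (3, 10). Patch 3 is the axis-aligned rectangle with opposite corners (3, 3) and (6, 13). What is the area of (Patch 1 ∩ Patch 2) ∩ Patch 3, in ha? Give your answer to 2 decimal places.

1.74

The region (Patch 1 ∩ Patch 2) ∩ Patch 3 is the polygon with vertices (6,11.286), (6,9.444), (5.929,9.381), (4.217,10.522).
By the shoelace formula its area is 1.74.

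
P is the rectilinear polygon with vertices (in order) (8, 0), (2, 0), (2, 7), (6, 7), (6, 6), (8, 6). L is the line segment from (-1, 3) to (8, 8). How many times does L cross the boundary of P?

The segment meets the boundary at (6,6.889), (2,4.667).

2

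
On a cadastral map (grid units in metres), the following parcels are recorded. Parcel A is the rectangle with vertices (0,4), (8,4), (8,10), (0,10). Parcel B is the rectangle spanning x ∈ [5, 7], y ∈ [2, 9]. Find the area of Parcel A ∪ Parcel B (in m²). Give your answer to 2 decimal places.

52.00

By inclusion–exclusion:
Individual areas: |Parcel A| = 48, |Parcel B| = 14.
|Parcel A∩Parcel B|: x∈[5,7], y∈[4,9] → 2·5 = 10.
|Parcel A ∪ Parcel B| = 62 − 10 = 52.00.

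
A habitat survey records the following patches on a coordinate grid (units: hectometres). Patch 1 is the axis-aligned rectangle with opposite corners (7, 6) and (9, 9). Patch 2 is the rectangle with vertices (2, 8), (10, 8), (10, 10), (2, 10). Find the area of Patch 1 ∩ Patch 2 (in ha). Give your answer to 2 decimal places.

2.00

|Patch 1∩Patch 2|: x∈[7,9], y∈[8,9] → 2·1 = 2.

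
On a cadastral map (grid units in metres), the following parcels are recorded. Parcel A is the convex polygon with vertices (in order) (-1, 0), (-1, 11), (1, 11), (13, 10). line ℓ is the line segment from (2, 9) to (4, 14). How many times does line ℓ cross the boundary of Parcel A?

1

The segment meets the boundary at (2.742,10.855).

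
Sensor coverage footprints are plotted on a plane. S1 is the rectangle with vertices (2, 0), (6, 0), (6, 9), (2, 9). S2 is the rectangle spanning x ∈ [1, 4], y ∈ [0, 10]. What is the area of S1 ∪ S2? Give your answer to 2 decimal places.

48.00

By inclusion–exclusion:
Individual areas: |S1| = 36, |S2| = 30.
|S1∩S2|: x∈[2,4], y∈[0,9] → 2·9 = 18.
|S1 ∪ S2| = 66 − 18 = 48.00.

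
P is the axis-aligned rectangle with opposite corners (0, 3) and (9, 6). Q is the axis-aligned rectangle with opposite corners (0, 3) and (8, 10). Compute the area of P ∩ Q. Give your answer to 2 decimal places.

24.00

|P∩Q|: x∈[0,8], y∈[3,6] → 8·3 = 24.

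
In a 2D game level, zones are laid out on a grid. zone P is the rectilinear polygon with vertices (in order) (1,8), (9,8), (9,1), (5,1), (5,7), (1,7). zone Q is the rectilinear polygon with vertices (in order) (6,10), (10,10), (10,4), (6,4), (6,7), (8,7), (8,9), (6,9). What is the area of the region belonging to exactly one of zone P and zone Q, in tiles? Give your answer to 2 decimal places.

32.00

|zone P| = 32, |zone Q| = 20, |zone P∩zone Q| = 10.
|zone P △ zone Q| = |zone P| + |zone Q| − 2·|zone P∩zone Q| = 32 + 20 − 20 = 32.00.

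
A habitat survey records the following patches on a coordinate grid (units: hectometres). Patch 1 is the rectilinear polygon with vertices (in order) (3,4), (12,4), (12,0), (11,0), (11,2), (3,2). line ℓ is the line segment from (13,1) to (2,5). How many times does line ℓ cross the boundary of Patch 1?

The segment meets the boundary at (4.75,4), (10.25,2), (11,1.727), (12,1.364).

4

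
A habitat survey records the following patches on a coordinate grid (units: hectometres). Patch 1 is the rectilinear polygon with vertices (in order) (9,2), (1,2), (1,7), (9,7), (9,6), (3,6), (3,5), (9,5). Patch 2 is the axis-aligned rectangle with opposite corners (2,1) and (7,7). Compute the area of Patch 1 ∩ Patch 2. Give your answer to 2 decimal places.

21.00

The intersection is the polygon with vertices (2,2), (2,7), (7,7), (7,6), (3,6), (3,5), (7,5), (7,2).
By the shoelace formula its area is 21.00.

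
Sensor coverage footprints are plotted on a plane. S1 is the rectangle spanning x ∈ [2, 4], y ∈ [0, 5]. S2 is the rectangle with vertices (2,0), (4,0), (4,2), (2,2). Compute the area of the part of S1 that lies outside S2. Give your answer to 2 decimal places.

6.00

|S1∩S2|: x∈[2,4], y∈[0,2] → 2·2 = 4.
|S1| = 10.
|S1 ∖ S2| = |S1| − |S1∩S2| = 10 − 4 = 6.00.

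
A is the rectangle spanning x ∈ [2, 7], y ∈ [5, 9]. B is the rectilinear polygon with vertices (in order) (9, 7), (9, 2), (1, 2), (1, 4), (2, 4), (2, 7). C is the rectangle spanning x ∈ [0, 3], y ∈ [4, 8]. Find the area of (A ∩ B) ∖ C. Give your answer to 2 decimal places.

|A ∩ B| = 10.
|(A ∩ B) ∩ C| = 2.
|(A ∩ B) ∖ C| = 10 − 2 = 8.00.

8.00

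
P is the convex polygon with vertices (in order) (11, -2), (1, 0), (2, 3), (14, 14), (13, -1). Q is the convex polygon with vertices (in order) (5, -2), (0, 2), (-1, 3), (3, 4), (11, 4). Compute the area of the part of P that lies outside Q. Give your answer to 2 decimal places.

|P| = 110, |P∩Q| = 30.944.
|P ∖ Q| = |P| − |P∩Q| = 110 − 30.944 = 79.06.

79.06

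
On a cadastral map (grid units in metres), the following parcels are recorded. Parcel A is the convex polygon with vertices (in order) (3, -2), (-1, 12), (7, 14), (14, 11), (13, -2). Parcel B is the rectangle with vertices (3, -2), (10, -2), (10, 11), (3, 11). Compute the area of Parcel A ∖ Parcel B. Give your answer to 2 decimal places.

96.00

|Parcel A| = 187, |Parcel A∩Parcel B| = 91.
|Parcel A ∖ Parcel B| = |Parcel A| − |Parcel A∩Parcel B| = 187 − 91 = 96.00.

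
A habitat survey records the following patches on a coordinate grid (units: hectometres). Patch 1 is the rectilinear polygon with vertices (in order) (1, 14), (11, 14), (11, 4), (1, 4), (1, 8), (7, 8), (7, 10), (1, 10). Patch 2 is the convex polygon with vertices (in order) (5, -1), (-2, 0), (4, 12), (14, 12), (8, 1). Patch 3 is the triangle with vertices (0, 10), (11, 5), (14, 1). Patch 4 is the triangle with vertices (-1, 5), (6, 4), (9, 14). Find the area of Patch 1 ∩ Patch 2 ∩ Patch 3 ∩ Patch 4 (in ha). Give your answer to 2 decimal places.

2.94

The intersection is the polygon with vertices (3.111,8), (4.4,8), (6.864,6.88), (6.539,5.796).
By the shoelace formula its area is 2.94.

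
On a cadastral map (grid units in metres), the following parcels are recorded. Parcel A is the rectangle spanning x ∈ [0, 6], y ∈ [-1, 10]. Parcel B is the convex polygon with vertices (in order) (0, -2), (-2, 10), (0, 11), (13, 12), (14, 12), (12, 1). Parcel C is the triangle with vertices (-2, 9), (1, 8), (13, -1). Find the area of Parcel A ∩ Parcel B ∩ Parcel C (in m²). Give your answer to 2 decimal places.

The intersection is the polygon with vertices (0,8.333), (1,8), (6,4.25), (6,3.667), (0,7.667).
By the shoelace formula its area is 4.79.

4.79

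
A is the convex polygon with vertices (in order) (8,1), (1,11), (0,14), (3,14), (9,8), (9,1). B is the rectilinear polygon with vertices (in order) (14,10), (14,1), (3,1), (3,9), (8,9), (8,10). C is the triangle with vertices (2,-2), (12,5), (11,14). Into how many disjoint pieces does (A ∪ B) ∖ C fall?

(A ∪ B) ∖ C splits into 2 disjoint pieces (area 46.8259, area 30.8175).

2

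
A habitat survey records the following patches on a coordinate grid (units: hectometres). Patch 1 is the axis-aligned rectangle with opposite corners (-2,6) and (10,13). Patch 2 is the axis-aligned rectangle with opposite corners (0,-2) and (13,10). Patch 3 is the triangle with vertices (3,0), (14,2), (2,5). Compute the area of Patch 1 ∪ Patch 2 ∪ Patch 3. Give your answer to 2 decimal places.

By inclusion–exclusion:
Individual areas: |Patch 1| = 84, |Patch 2| = 156, |Patch 3| = 28.5.
|Patch 1∩Patch 2|: x∈[0,10], y∈[6,10] → 10·4 = 40.
|Patch 1∩Patch 3| = 0.
|Patch 2∩Patch 3| = 28.2841.
|Patch 1∩Patch 2∩Patch 3| = 0.
|Patch 1 ∪ Patch 2 ∪ Patch 3| = 268.5 − 68.2841 + 0 = 200.22.

200.22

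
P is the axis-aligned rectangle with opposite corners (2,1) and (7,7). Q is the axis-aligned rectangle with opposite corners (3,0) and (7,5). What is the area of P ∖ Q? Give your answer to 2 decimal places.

|P∩Q|: x∈[3,7], y∈[1,5] → 4·4 = 16.
|P| = 30.
|P ∖ Q| = |P| − |P∩Q| = 30 − 16 = 14.00.

14.00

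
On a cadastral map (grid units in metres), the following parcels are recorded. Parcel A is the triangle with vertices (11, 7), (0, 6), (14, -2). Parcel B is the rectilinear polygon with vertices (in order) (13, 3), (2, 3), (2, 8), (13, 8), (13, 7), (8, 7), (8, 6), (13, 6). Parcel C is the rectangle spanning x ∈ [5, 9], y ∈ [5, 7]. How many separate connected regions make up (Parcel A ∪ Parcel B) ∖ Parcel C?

(Parcel A ∪ Parcel B) ∖ Parcel C is a single connected region.

1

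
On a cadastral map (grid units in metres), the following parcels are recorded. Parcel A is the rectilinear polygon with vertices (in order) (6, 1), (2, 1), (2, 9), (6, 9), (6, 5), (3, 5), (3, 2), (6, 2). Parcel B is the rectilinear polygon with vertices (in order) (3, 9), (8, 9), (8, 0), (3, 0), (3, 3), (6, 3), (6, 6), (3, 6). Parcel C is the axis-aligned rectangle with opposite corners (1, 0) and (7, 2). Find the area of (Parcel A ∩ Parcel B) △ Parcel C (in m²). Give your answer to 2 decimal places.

|Parcel A ∩ Parcel B| = 12.
|(Parcel A ∩ Parcel B) ∩ Parcel C| = 3.
|(Parcel A ∩ Parcel B) △ Parcel C| = 12 + 12 − 6 = 18.00.

18.00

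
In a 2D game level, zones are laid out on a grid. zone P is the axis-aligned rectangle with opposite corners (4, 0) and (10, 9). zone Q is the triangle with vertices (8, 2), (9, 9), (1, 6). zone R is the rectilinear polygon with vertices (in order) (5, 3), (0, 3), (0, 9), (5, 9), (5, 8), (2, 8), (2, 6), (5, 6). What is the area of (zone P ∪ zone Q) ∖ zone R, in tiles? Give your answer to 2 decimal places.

|zone P ∪ zone Q| = 58.2589.
|(zone P ∪ zone Q) ∩ zone R| = 6.7589.
|(zone P ∪ zone Q) ∖ zone R| = 58.2589 − 6.7589 = 51.50.

51.50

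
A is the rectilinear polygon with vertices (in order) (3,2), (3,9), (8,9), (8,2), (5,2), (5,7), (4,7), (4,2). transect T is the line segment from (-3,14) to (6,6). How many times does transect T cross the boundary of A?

The segment meets the boundary at (5,6.889), (4.875,7), (3,8.667).

3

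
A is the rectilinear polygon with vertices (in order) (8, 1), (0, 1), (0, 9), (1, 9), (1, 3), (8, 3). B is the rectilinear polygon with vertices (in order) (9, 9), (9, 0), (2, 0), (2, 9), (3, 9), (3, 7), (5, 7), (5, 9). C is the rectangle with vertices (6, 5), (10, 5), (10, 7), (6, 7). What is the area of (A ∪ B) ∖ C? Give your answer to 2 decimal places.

63.00

|A ∪ B| = 69.
|(A ∪ B) ∩ C| = 6.
|(A ∪ B) ∖ C| = 69 − 6 = 63.00.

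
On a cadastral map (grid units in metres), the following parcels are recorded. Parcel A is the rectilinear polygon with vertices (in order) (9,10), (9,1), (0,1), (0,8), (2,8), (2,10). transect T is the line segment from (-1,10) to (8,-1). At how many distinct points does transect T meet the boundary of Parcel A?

The segment meets the boundary at (0.636,8), (6.364,1).

2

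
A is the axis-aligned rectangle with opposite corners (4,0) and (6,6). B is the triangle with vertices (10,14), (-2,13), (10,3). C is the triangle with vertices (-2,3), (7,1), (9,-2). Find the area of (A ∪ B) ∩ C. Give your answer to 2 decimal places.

2.81

The region (A ∪ B) ∩ C is the polygon with vertices (4,1.667), (6,1.222), (6,0), (4.6,0), (4,0.273).
By the shoelace formula its area is 2.81.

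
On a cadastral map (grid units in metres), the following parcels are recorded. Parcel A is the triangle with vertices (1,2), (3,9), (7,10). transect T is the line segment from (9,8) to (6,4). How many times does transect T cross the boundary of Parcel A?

The segment lies entirely outside Parcel A and never meets its boundary.

0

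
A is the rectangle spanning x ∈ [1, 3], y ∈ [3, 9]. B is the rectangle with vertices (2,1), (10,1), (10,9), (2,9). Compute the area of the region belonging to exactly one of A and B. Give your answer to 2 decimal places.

|A∩B|: x∈[2,3], y∈[3,9] → 1·6 = 6.
|A △ B| = |A| + |B| − 2·|A∩B| = 12 + 64 − 12 = 64.00.

64.00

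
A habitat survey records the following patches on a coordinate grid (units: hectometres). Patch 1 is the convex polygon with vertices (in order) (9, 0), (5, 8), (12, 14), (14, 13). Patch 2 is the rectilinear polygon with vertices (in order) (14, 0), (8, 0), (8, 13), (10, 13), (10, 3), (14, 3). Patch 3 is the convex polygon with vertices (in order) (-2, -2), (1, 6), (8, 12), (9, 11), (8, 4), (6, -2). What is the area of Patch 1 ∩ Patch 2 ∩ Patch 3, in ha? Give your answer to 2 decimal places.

3.45

The intersection is the polygon with vertices (8,10.571), (8.769,11.231), (9,11), (8,4).
By the shoelace formula its area is 3.45.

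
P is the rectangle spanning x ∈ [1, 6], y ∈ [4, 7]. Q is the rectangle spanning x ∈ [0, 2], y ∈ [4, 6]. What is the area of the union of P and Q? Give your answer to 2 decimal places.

17.00

By inclusion–exclusion:
Individual areas: |P| = 15, |Q| = 4.
|P∩Q|: x∈[1,2], y∈[4,6] → 1·2 = 2.
|P ∪ Q| = 19 − 2 = 17.00.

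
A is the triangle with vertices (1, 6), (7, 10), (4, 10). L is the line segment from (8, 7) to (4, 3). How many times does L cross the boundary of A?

The segment lies entirely outside A and never meets its boundary.

0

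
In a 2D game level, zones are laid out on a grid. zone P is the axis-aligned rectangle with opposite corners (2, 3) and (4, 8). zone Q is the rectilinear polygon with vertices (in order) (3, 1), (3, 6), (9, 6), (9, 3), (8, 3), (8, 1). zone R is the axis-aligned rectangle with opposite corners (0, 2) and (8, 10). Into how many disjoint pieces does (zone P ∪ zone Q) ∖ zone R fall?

(zone P ∪ zone Q) ∖ zone R splits into 2 disjoint pieces (area 3, area 5).

2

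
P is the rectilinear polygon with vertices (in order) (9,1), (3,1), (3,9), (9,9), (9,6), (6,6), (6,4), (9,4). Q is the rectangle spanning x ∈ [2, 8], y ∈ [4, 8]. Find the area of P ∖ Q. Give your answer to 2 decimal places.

26.00

|P| = 42, |P∩Q| = 16.
|P ∖ Q| = |P| − |P∩Q| = 42 − 16 = 26.00.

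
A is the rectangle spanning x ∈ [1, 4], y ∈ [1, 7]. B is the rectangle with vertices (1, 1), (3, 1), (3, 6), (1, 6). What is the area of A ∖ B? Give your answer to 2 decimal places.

8.00

|A∩B|: x∈[1,3], y∈[1,6] → 2·5 = 10.
|A| = 18.
|A ∖ B| = |A| − |A∩B| = 18 − 10 = 8.00.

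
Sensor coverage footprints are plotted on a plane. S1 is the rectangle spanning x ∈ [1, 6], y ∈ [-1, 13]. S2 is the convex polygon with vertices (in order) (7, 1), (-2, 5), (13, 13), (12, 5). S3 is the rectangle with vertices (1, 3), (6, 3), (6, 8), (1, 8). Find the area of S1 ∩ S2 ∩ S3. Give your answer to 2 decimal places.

The intersection is the polygon with vertices (1,3.667), (1,6.6), (3.625,8), (6,8), (6,3), (2.5,3).
By the shoelace formula its area is 22.66.

22.66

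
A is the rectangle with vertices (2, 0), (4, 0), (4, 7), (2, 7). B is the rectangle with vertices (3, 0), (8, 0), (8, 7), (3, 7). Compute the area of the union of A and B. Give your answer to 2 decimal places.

42.00

By inclusion–exclusion:
Individual areas: |A| = 14, |B| = 35.
|A∩B|: x∈[3,4], y∈[0,7] → 1·7 = 7.
|A ∪ B| = 49 − 7 = 42.00.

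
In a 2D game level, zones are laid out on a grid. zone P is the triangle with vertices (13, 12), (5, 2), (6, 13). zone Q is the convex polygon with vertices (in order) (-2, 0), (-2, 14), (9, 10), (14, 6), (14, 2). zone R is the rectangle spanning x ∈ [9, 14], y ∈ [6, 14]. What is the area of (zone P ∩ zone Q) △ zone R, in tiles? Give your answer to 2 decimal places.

58.78

|zone P ∩ zone Q| = 23.1711.
|(zone P ∩ zone Q) ∩ zone R| = 2.1951.
|(zone P ∩ zone Q) △ zone R| = 23.1711 + 40 − 4.3902 = 58.78.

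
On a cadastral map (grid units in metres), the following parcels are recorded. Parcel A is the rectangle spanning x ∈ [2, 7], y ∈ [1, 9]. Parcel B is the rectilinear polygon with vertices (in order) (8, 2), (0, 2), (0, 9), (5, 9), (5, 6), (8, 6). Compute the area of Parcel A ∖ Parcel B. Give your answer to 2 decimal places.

|Parcel A| = 40, |Parcel A∩Parcel B| = 29.
|Parcel A ∖ Parcel B| = |Parcel A| − |Parcel A∩Parcel B| = 40 − 29 = 11.00.

11.00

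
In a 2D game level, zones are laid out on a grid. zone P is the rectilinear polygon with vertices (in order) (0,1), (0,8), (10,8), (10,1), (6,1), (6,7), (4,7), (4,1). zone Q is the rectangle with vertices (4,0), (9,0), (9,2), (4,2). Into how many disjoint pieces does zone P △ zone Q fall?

zone P △ zone Q is a single connected region.

1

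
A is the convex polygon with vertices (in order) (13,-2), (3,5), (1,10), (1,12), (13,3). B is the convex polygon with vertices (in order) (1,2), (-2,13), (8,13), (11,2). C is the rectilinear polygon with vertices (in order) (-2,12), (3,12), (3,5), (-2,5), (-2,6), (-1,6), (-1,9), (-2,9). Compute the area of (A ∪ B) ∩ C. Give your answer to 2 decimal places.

26.41

The region (A ∪ B) ∩ C is the polygon with vertices (-1.727,12), (3,12), (3,5), (0.182,5).
By the shoelace formula its area is 26.41.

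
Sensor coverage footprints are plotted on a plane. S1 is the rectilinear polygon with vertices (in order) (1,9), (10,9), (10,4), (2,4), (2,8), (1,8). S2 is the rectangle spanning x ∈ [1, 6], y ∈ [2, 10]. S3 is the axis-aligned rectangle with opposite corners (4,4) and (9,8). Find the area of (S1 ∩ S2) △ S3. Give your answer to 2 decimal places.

25.00

|S1 ∩ S2| = 21.
|(S1 ∩ S2) ∩ S3| = 8.
|(S1 ∩ S2) △ S3| = 21 + 20 − 16 = 25.00.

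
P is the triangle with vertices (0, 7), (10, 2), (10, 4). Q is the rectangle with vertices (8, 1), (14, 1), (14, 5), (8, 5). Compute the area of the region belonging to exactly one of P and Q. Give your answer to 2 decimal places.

|P| = 10, |Q| = 24, |P∩Q| = 3.6.
|P △ Q| = |P| + |Q| − 2·|P∩Q| = 10 + 24 − 7.2 = 26.80.

26.80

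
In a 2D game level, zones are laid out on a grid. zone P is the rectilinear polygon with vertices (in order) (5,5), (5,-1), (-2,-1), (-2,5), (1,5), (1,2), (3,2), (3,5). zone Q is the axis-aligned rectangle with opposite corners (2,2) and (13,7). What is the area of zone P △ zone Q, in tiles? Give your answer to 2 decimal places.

|zone P| = 36, |zone Q| = 55, |zone P∩zone Q| = 6.
|zone P △ zone Q| = |zone P| + |zone Q| − 2·|zone P∩zone Q| = 36 + 55 − 12 = 79.00.

79.00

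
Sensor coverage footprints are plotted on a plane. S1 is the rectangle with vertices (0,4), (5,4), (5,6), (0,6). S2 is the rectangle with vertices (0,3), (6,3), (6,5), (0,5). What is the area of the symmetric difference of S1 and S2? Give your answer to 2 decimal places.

12.00

|S1∩S2|: x∈[0,5], y∈[4,5] → 5·1 = 5.
|S1 △ S2| = |S1| + |S2| − 2·|S1∩S2| = 10 + 12 − 10 = 12.00.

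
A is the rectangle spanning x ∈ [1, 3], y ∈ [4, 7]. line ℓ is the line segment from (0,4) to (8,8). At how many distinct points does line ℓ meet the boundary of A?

2

The segment meets the boundary at (3,5.5), (1,4.5).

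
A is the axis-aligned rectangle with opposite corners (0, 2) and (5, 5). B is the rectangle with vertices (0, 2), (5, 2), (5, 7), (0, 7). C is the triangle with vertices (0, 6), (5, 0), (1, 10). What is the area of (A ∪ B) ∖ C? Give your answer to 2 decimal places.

15.79

|A ∪ B| = 25.
|(A ∪ B) ∩ C| = 9.2083.
|(A ∪ B) ∖ C| = 25 − 9.2083 = 15.79.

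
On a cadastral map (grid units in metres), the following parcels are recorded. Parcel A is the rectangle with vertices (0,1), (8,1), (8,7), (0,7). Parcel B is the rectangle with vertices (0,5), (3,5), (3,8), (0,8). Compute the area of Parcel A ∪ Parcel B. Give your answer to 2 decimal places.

By inclusion–exclusion:
Individual areas: |Parcel A| = 48, |Parcel B| = 9.
|Parcel A∩Parcel B|: x∈[0,3], y∈[5,7] → 3·2 = 6.
|Parcel A ∪ Parcel B| = 57 − 6 = 51.00.

51.00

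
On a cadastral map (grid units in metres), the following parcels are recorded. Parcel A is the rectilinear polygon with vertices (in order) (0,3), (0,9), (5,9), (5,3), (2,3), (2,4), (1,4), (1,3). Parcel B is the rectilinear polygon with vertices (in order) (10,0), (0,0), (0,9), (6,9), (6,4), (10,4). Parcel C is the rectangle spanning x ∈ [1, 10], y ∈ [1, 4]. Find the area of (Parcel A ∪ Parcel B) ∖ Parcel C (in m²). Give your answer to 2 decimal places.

43.00

|Parcel A ∪ Parcel B| = 70.
|(Parcel A ∪ Parcel B) ∩ Parcel C| = 27.
|(Parcel A ∪ Parcel B) ∖ Parcel C| = 70 − 27 = 43.00.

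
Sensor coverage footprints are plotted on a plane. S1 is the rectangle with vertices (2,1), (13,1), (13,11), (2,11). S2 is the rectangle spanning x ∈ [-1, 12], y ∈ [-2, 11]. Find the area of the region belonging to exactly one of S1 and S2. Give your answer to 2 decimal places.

79.00

|S1∩S2|: x∈[2,12], y∈[1,11] → 10·10 = 100.
|S1 △ S2| = |S1| + |S2| − 2·|S1∩S2| = 110 + 169 − 200 = 79.00.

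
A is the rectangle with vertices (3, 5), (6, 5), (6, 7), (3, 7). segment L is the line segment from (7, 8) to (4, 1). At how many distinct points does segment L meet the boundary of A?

The segment meets the boundary at (5.714,5), (6,5.667).

2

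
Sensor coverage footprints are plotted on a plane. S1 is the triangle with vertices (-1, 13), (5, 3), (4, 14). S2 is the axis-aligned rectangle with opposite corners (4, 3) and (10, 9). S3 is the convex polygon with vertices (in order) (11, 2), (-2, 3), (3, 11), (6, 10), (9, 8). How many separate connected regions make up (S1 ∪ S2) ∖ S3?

(S1 ∪ S2) ∖ S3 splits into 2 disjoint pieces (area 15.1875, area 3.25).

2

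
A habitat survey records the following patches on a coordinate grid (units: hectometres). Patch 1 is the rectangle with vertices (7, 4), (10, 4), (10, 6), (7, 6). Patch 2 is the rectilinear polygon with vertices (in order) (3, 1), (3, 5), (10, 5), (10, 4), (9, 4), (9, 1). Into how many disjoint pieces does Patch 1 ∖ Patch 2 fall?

1

Patch 1 ∖ Patch 2 is a single connected region.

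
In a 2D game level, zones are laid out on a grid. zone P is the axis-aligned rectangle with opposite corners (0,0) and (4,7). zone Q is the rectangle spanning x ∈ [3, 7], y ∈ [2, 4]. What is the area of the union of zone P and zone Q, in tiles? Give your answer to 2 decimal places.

34.00

By inclusion–exclusion:
Individual areas: |zone P| = 28, |zone Q| = 8.
|zone P∩zone Q|: x∈[3,4], y∈[2,4] → 1·2 = 2.
|zone P ∪ zone Q| = 36 − 2 = 34.00.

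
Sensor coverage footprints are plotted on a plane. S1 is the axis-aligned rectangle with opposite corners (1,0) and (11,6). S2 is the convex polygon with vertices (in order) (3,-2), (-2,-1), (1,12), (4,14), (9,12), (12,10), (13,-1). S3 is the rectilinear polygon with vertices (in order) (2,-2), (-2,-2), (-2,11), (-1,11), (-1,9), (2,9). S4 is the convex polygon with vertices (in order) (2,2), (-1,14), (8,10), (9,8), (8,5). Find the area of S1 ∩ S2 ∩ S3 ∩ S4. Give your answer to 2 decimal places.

2.00

The intersection is the polygon with vertices (2,6), (2,2), (1,6).
By the shoelace formula its area is 2.00.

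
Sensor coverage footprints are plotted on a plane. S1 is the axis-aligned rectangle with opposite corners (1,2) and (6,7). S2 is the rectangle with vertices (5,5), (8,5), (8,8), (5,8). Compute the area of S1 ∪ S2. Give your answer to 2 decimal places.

By inclusion–exclusion:
Individual areas: |S1| = 25, |S2| = 9.
|S1∩S2|: x∈[5,6], y∈[5,7] → 1·2 = 2.
|S1 ∪ S2| = 34 − 2 = 32.00.

32.00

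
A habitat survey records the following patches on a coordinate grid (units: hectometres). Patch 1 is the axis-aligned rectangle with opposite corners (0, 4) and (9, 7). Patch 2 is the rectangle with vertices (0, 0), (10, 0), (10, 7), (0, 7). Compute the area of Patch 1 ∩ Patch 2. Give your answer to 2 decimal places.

|Patch 1∩Patch 2|: x∈[0,9], y∈[4,7] → 9·3 = 27.

27.00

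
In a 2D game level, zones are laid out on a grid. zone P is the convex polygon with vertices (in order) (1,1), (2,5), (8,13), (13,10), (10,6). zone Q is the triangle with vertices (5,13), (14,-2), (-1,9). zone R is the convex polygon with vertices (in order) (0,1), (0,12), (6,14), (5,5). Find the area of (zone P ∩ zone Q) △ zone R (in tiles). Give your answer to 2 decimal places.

|zone P ∩ zone Q| = 22.7919.
|(zone P ∩ zone Q) ∩ zone R| = 5.6752.
|(zone P ∩ zone Q) △ zone R| = 22.7919 + 53.5 − 11.3504 = 64.94.

64.94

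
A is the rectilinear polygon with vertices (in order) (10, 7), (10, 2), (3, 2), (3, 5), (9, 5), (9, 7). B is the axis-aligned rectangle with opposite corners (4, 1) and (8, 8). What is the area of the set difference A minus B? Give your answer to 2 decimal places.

|A| = 23, |A∩B| = 12.
|A ∖ B| = |A| − |A∩B| = 23 − 12 = 11.00.

11.00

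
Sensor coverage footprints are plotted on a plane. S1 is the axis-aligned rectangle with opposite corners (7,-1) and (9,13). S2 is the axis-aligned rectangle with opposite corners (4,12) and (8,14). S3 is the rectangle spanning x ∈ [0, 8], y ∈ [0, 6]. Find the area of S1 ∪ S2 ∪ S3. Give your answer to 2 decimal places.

By inclusion–exclusion:
Individual areas: |S1| = 28, |S2| = 8, |S3| = 48.
|S1∩S2|: x∈[7,8], y∈[12,13] → 1·1 = 1.
|S1∩S3|: x∈[7,8], y∈[0,6] → 1·6 = 6.
|S2∩S3| = 0 (no overlap).
|S1∩S2∩S3| = 0.
|S1 ∪ S2 ∪ S3| = 84 − 7 + 0 = 77.00.

77.00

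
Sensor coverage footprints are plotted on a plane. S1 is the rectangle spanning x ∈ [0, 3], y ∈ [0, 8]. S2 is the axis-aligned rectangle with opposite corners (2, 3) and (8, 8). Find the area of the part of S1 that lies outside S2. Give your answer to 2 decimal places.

19.00

|S1∩S2|: x∈[2,3], y∈[3,8] → 1·5 = 5.
|S1| = 24.
|S1 ∖ S2| = |S1| − |S1∩S2| = 24 − 5 = 19.00.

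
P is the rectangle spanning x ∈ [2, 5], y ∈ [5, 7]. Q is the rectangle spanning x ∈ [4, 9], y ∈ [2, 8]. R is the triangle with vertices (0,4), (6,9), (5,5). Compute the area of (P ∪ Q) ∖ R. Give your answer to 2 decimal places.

|P ∪ Q| = 34.
|(P ∪ Q) ∩ R| = 6.8917.
|(P ∪ Q) ∖ R| = 34 − 6.8917 = 27.11.

27.11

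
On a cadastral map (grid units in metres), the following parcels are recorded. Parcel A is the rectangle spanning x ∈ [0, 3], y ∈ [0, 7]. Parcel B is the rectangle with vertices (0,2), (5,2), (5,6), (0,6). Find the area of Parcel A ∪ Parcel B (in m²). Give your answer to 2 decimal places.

By inclusion–exclusion:
Individual areas: |Parcel A| = 21, |Parcel B| = 20.
|Parcel A∩Parcel B|: x∈[0,3], y∈[2,6] → 3·4 = 12.
|Parcel A ∪ Parcel B| = 41 − 12 = 29.00.

29.00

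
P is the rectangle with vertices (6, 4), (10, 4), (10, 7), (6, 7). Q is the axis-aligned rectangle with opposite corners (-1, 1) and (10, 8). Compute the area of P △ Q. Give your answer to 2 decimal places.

|P∩Q|: x∈[6,10], y∈[4,7] → 4·3 = 12.
|P △ Q| = |P| + |Q| − 2·|P∩Q| = 12 + 77 − 24 = 65.00.

65.00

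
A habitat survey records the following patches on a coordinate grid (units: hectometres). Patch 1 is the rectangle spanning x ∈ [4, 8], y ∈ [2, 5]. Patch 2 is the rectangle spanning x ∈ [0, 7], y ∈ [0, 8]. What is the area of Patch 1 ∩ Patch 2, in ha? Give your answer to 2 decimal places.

|Patch 1∩Patch 2|: x∈[4,7], y∈[2,5] → 3·3 = 9.

9.00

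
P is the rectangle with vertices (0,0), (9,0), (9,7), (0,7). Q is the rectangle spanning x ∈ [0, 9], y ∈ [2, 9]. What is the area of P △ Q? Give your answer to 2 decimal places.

36.00

|P∩Q|: x∈[0,9], y∈[2,7] → 9·5 = 45.
|P △ Q| = |P| + |Q| − 2·|P∩Q| = 63 + 63 − 90 = 36.00.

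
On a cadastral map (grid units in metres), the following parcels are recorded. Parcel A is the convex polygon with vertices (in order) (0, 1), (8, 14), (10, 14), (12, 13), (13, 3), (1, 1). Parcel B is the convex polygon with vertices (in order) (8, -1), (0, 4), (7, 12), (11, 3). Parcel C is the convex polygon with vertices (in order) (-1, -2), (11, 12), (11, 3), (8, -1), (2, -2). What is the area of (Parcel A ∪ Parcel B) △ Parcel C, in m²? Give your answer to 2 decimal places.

|Parcel A ∪ Parcel B| = 115.9643.
|(Parcel A ∪ Parcel B) ∩ Parcel C| = 54.1389.
|(Parcel A ∪ Parcel B) △ Parcel C| = 115.9643 + 72 − 108.2778 = 79.69.

79.69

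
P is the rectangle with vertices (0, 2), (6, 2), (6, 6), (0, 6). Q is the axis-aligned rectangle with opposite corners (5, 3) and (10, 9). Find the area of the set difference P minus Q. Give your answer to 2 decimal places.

21.00

|P∩Q|: x∈[5,6], y∈[3,6] → 1·3 = 3.
|P| = 24.
|P ∖ Q| = |P| − |P∩Q| = 24 − 3 = 21.00.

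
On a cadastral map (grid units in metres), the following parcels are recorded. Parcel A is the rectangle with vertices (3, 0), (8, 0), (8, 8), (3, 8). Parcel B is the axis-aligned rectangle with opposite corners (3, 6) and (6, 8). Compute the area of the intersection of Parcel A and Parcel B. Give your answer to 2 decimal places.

6.00

|Parcel A∩Parcel B|: x∈[3,6], y∈[6,8] → 3·2 = 6.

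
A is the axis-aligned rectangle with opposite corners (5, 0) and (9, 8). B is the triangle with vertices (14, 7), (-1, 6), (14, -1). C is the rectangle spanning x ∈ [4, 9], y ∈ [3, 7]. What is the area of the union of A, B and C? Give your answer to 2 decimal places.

76.00

By inclusion–exclusion:
Individual areas: |A| = 32, |B| = 60, |C| = 20.
|A∩B| = 17.0667.
|A∩C|: x∈[5,9], y∈[3,7] → 4·4 = 16.
|B∩C| = 17.0238.
|A∩B∩C| = 14.0905.
|A ∪ B ∪ C| = 112 − 50.0905 + 14.0905 = 76.00.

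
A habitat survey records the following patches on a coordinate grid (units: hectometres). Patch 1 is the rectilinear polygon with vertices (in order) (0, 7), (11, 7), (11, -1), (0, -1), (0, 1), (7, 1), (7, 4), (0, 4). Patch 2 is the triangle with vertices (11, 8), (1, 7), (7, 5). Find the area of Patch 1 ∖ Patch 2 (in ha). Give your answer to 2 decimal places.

|Patch 1| = 67, |Patch 1∩Patch 2| = 8.6667.
|Patch 1 ∖ Patch 2| = |Patch 1| − |Patch 1∩Patch 2| = 67 − 8.6667 = 58.33.

58.33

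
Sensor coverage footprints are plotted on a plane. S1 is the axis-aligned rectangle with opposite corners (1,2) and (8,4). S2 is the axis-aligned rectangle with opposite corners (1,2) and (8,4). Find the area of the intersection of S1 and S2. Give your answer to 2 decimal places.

|S1∩S2|: x∈[1,8], y∈[2,4] → 7·2 = 14.

14.00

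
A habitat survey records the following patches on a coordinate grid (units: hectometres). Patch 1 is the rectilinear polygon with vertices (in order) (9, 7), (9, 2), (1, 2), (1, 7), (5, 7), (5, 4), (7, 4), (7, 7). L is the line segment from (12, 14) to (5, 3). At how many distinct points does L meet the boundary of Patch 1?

The segment meets the boundary at (5.636,4), (7,6.143), (7.545,7).

3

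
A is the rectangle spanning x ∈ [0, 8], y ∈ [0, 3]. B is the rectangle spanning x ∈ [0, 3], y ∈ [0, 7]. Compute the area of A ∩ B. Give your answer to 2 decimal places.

9.00

|A∩B|: x∈[0,3], y∈[0,3] → 3·3 = 9.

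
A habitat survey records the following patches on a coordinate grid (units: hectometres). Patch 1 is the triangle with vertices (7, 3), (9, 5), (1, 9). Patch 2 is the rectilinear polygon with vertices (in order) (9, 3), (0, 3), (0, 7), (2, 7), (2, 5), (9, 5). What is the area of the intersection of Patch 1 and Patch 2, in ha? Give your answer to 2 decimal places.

The intersection is the polygon with vertices (7,3), (5,5), (9,5).
By the shoelace formula its area is 4.00.

4.00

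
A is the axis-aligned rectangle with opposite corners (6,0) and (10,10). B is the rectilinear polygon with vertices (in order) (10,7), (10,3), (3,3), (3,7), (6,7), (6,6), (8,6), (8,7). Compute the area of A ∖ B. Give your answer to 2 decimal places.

26.00

|A| = 40, |A∩B| = 14.
|A ∖ B| = |A| − |A∩B| = 40 − 14 = 26.00.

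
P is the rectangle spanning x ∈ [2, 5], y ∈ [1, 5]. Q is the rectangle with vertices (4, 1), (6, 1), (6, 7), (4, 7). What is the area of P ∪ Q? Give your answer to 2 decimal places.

By inclusion–exclusion:
Individual areas: |P| = 12, |Q| = 12.
|P∩Q|: x∈[4,5], y∈[1,5] → 1·4 = 4.
|P ∪ Q| = 24 − 4 = 20.00.

20.00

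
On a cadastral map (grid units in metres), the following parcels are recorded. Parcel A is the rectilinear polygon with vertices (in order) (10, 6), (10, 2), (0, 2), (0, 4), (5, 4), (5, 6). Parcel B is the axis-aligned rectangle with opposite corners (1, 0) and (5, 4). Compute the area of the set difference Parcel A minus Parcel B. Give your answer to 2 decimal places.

22.00

|Parcel A| = 30, |Parcel A∩Parcel B| = 8.
|Parcel A ∖ Parcel B| = |Parcel A| − |Parcel A∩Parcel B| = 30 − 8 = 22.00.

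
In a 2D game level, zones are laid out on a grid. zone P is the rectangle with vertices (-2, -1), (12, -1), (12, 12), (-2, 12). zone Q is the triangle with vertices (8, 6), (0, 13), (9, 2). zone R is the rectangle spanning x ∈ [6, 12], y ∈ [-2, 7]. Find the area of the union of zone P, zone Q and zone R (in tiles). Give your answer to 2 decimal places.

188.16

By inclusion–exclusion:
Individual areas: |zone P| = 182, |zone Q| = 12.5, |zone R| = 54.
|zone P∩zone Q| = 12.3377.
|zone P∩zone R|: x∈[6,12], y∈[-1,7] → 6·8 = 48.
|zone Q∩zone R| = 5.9286.
|zone P∩zone Q∩zone R| = 5.9286.
|zone P ∪ zone Q ∪ zone R| = 248.5 − 66.2662 + 5.9286 = 188.16.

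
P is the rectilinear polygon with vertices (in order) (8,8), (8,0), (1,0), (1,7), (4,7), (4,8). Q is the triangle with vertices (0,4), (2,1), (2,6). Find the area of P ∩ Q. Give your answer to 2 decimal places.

3.75

The intersection is the polygon with vertices (1,5), (2,6), (2,1), (1,2.5).
By the shoelace formula its area is 3.75.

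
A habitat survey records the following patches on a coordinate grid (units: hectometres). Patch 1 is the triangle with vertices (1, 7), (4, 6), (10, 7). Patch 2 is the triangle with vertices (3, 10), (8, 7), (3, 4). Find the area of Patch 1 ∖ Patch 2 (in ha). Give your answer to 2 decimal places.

|Patch 1| = 4.5, |Patch 1∩Patch 2| = 3.3718.
|Patch 1 ∖ Patch 2| = |Patch 1| − |Patch 1∩Patch 2| = 4.5 − 3.3718 = 1.13.

1.13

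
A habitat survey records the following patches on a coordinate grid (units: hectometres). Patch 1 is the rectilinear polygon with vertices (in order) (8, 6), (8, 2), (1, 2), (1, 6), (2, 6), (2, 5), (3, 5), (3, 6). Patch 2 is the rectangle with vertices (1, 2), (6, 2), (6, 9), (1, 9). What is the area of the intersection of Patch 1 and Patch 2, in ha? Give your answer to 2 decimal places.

19.00

The intersection is the polygon with vertices (1,2), (1,6), (2,6), (2,5), (3,5), (3,6), (6,6), (6,2).
By the shoelace formula its area is 19.00.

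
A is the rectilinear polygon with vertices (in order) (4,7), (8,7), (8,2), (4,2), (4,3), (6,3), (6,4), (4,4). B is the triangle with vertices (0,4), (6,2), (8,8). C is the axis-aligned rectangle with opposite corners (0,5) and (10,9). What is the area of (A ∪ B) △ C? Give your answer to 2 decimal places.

47.83

|A ∪ B| = 27.5.
|(A ∪ B) ∩ C| = 9.8333.
|(A ∪ B) △ C| = 27.5 + 40 − 19.6667 = 47.83.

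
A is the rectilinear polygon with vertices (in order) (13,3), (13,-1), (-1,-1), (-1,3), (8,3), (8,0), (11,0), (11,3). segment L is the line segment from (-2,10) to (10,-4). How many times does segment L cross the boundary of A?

2

The segment meets the boundary at (4,3), (7.429,-1).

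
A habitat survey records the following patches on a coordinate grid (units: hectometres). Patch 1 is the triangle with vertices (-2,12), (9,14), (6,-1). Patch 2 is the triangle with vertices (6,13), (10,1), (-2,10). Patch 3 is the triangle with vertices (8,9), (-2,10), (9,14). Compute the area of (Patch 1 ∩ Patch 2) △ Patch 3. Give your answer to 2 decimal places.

36.25

|Patch 1 ∩ Patch 2| = 44.7904.
|(Patch 1 ∩ Patch 2) ∩ Patch 3| = 17.019.
|(Patch 1 ∩ Patch 2) △ Patch 3| = 44.7904 + 25.5 − 34.0381 = 36.25.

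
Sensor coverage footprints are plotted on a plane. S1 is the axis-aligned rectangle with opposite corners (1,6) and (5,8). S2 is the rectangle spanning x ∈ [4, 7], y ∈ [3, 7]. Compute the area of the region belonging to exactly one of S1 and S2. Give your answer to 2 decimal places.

18.00

|S1∩S2|: x∈[4,5], y∈[6,7] → 1·1 = 1.
|S1 △ S2| = |S1| + |S2| − 2·|S1∩S2| = 8 + 12 − 2 = 18.00.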